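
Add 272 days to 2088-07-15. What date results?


Start: 2088-07-15, add 272 days
July 2088 has 31 days: 31 - 15 = 16 days to July 31 -> 256 left
August 2088 has 31 days -> 225 left
September 2088 has 30 days -> 195 left
October 2088 has 31 days -> 164 left
November 2088 has 30 days -> 134 left
December 2088 has 31 days -> 103 left
January 2089 has 31 days -> 72 left
February 2089 has 28 days -> 44 left
March 2089 has 31 days -> 13 left
April 2089: 13 <= 30 -> lands on April 13

Result: 2089-04-13


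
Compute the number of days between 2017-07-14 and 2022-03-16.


From 2017-07-14 to 2022-03-16
2017-07-14: days before July = 31 + 28 + 31 + 30 + 31 + 30 = 181 (2017 is not a leap year); day of year = 181 + 14 = 195
2022-03-16: days before March = 31 + 28 = 59 (2022 is not a leap year); day of year = 59 + 16 = 75
Rest of 2017: 365 - 195 = 170
Full years 2018 (365), 2019 (365), 2020 (366), 2021 (365): 1461
Total = 170 + 1461 + 75 = 1706

1706 days


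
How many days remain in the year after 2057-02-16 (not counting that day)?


Day of year: 47 of 365
Remaining = 365 - 47

318 days


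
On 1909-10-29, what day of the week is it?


Date: October 29, 1909
Anchor: Jan 1, 1909. With p = 1909 - 1 = 1908: (p + p//4 - p//100 + p//400) mod 7 = (1908 + 477 - 19 + 4) mod 7 = 2370 mod 7 = 4 -> Friday (Mon=0 ... Sun=6)
Days before October (Jan-Sep): 273; offset = 273 + 29 - 1 = 301
Weekday index = (4 + 301) mod 7 = 4

Day of the week: Friday


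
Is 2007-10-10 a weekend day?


Anchor: Jan 1, 2007. With p = 2007 - 1 = 2006: (p + p//4 - p//100 + p//400) mod 7 = (2006 + 501 - 20 + 5) mod 7 = 2492 mod 7 = 0 -> Monday (Mon=0 ... Sun=6)
Day of year: 283; offset = 282
Weekday index = (0 + 282) mod 7 = 2 -> Wednesday
Weekend days: Saturday, Sunday

No


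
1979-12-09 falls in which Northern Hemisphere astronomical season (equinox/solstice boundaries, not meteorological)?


Date: December 9
Astronomical Autumn (approx.; exact equinox/solstice day varies by year): September 22 to December 20
December 9 falls within the Autumn window

Autumn


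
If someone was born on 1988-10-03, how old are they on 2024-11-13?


Birth: 1988-10-03
Reference: 2024-11-13
Year difference: 2024 - 1988 = 36

36 years old


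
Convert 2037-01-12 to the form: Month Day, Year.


ISO 2037-01-12 parses as year=2037, month=01, day=12
Month 1 -> January

January 12, 2037


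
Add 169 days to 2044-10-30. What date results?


Start: 2044-10-30, add 169 days
October 2044 has 31 days: 31 - 30 = 1 day to October 31 -> 168 left
November 2044 has 30 days -> 138 left
December 2044 has 31 days -> 107 left
January 2045 has 31 days -> 76 left
February 2045 has 28 days -> 48 left
March 2045 has 31 days -> 17 left
April 2045: 17 <= 30 -> lands on April 17

Result: 2045-04-17


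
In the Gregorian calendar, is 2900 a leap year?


Gregorian leap year rule: divisible by 4, but not by 100, unless also by 400.
2900 is divisible by 100 but not 400 -> not a leap year

No


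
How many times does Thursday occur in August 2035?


August 2035 has 31 days
Anchor: Jan 1, 2035. With p = 2035 - 1 = 2034: (p + p//4 - p//100 + p//400) mod 7 = (2034 + 508 - 20 + 5) mod 7 = 2527 mod 7 = 0 -> Monday (Mon=0 ... Sun=6)
Days before August (Jan-Jul): 212; August 1 index = (0 + 212) mod 7 = 2 -> Wednesday
First Thursday is August 2
Thursdays: 2, 9, 16, 23, 30

5 Thursdays


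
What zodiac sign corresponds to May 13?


Date: May 13
Conventional tropical zodiac dates: Taurus from April 20 onward; Gemini starts May 21
May 13 falls within the Taurus range

Taurus


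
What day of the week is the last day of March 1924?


March 1924 has 31 days
Anchor: Jan 1, 1924. With p = 1924 - 1 = 1923: (p + p//4 - p//100 + p//400) mod 7 = (1923 + 480 - 19 + 4) mod 7 = 2388 mod 7 = 1 -> Tuesday (Mon=0 ... Sun=6)
Days before March (Jan-Feb): 60; March 1 index = (1 + 60) mod 7 = 5 -> Saturday
Last day offset: 31 - 1 = 30 days
Weekday index = (5 + 30) mod 7 = 0

Monday, March 31


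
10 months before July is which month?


July is month 7
7 - 10 = -3; wrap: -3 + 12 = 9

September


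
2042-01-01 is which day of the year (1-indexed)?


Date: January 1, 2042
No months before January
Plus 1 days in January

Day of year: 1


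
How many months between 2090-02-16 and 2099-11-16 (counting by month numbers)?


From February 2090 to November 2099
9 years * 12 = 108 months, plus 9 months = 117

117 months


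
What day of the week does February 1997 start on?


Target: February 1, 1997
Anchor: Jan 1, 1997. With p = 1997 - 1 = 1996: (p + p//4 - p//100 + p//400) mod 7 = (1996 + 499 - 19 + 4) mod 7 = 2480 mod 7 = 2 -> Wednesday (Mon=0 ... Sun=6)
Days before February (Jan): 31 days
Weekday index = (2 + 31) mod 7 = 5

Saturday


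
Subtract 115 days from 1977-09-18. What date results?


Start: 1977-09-18, subtract 115 days
Back 18 days from September 18 reaches August 31, 1977 -> 97 left
August 1977 has 31 days -> back to July 31, 1977 -> 66 left
July 1977 has 31 days -> back to June 30, 1977 -> 35 left
June 1977 has 30 days -> back to May 31, 1977 -> 5 left
May 1977: 31 - 5 = 26 -> lands on May 26

Result: 1977-05-26


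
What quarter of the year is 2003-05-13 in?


Month: May (month 5)
Q1: Jan-Mar, Q2: Apr-Jun, Q3: Jul-Sep, Q4: Oct-Dec

Q2


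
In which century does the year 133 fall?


Century = (year - 1) // 100 + 1
= (133 - 1) // 100 + 1
= 132 // 100 + 1
= 1 + 1

2nd century


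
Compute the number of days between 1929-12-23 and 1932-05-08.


From 1929-12-23 to 1932-05-08
1929-12-23: days before December = 31 + 28 + 31 + 30 + 31 + 30 + 31 + 31 + 30 + 31 + 30 = 334 (1929 is not a leap year); day of year = 334 + 23 = 357
1932-05-08: days before May = 31 + 29 + 31 + 30 = 121 (1932 is a leap year); day of year = 121 + 8 = 129
Rest of 1929: 365 - 357 = 8
Full years 1930 (365), 1931 (365): 730
Total = 8 + 730 + 129 = 867

867 days


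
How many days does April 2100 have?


April 2100

30 days


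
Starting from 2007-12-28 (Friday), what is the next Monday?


Current: Friday
Target: Monday
Days ahead: 3

Next Monday: 2007-12-31


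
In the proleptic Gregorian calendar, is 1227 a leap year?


Gregorian leap year rule: divisible by 4, but not by 100, unless also by 400.
1227 is not divisible by 4 -> not a leap year

No


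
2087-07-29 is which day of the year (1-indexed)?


Date: July 29, 2087
Days in months 1 through 6: 181
Plus 29 days in July

Day of year: 210


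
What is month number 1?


Month 1 of 12

January


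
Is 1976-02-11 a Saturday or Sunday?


Anchor: Jan 1, 1976. With p = 1976 - 1 = 1975: (p + p//4 - p//100 + p//400) mod 7 = (1975 + 493 - 19 + 4) mod 7 = 2453 mod 7 = 3 -> Thursday (Mon=0 ... Sun=6)
Day of year: 42; offset = 41
Weekday index = (3 + 41) mod 7 = 2 -> Wednesday
Weekend days: Saturday, Sunday

No


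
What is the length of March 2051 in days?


March 2051

31 days


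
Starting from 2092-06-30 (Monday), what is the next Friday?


Current: Monday
Target: Friday
Days ahead: 4

Next Friday: 2092-07-04


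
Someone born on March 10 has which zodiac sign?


Date: March 10
Conventional tropical zodiac dates: Pisces from February 19 onward; Aries starts March 21
March 10 falls within the Pisces range

Pisces


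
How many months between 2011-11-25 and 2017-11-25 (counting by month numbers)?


From November 2011 to November 2017
6 years * 12 = 72 months = 72

72 months


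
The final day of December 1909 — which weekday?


December 1909 has 31 days
Anchor: Jan 1, 1909. With p = 1909 - 1 = 1908: (p + p//4 - p//100 + p//400) mod 7 = (1908 + 477 - 19 + 4) mod 7 = 2370 mod 7 = 4 -> Friday (Mon=0 ... Sun=6)
Days before December (Jan-Nov): 334; December 1 index = (4 + 334) mod 7 = 2 -> Wednesday
Last day offset: 31 - 1 = 30 days
Weekday index = (2 + 30) mod 7 = 4

Friday, December 31


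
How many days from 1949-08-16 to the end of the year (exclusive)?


Day of year: 228 of 365
Remaining = 365 - 228

137 days


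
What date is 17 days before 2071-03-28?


Start: 2071-03-28, subtract 17 days
28 - 17 = 11 stays within March 2071

Result: 2071-03-11


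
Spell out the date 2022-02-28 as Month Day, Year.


ISO 2022-02-28 parses as year=2022, month=02, day=28
Month 2 -> February

February 28, 2022


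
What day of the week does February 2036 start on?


Target: February 1, 2036
Anchor: Jan 1, 2036. With p = 2036 - 1 = 2035: (p + p//4 - p//100 + p//400) mod 7 = (2035 + 508 - 20 + 5) mod 7 = 2528 mod 7 = 1 -> Tuesday (Mon=0 ... Sun=6)
Days before February (Jan): 31 days
Weekday index = (1 + 31) mod 7 = 4

Friday


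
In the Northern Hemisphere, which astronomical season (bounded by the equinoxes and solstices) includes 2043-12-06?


Date: December 6
Astronomical Autumn (approx.; exact equinox/solstice day varies by year): September 22 to December 20
December 6 falls within the Autumn window

Autumn


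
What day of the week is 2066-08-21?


Date: August 21, 2066
Anchor: Jan 1, 2066. With p = 2066 - 1 = 2065: (p + p//4 - p//100 + p//400) mod 7 = (2065 + 516 - 20 + 5) mod 7 = 2566 mod 7 = 4 -> Friday (Mon=0 ... Sun=6)
Days before August (Jan-Jul): 212; offset = 212 + 21 - 1 = 232
Weekday index = (4 + 232) mod 7 = 5

Day of the week: Saturday


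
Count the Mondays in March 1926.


March 1926 has 31 days
Anchor: Jan 1, 1926. With p = 1926 - 1 = 1925: (p + p//4 - p//100 + p//400) mod 7 = (1925 + 481 - 19 + 4) mod 7 = 2391 mod 7 = 4 -> Friday (Mon=0 ... Sun=6)
Days before March (Jan-Feb): 59; March 1 index = (4 + 59) mod 7 = 0 -> Monday
First Monday is March 1
Mondays: 1, 8, 15, 22, 29

5 Mondays


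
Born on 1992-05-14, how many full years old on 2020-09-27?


Birth: 1992-05-14
Reference: 2020-09-27
Year difference: 2020 - 1992 = 28

28 years old


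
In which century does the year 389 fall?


Century = (year - 1) // 100 + 1
= (389 - 1) // 100 + 1
= 388 // 100 + 1
= 3 + 1

4th century


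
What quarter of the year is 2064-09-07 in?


Month: September (month 9)
Q1: Jan-Mar, Q2: Apr-Jun, Q3: Jul-Sep, Q4: Oct-Dec

Q3


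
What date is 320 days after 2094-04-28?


Start: 2094-04-28, add 320 days
April 2094 has 30 days: 30 - 28 = 2 days to April 30 -> 318 left
May 2094 has 31 days -> 287 left
June 2094 has 30 days -> 257 left
July 2094 has 31 days -> 226 left
August 2094 has 31 days -> 195 left
September 2094 has 30 days -> 165 left
October 2094 has 31 days -> 134 left
November 2094 has 30 days -> 104 left
December 2094 has 31 days -> 73 left
January 2095 has 31 days -> 42 left
February 2095 has 28 days -> 14 left
March 2095: 14 <= 31 -> lands on March 14

Result: 2095-03-14


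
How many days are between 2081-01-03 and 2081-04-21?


From 2081-01-03 to 2081-04-21
2081-01-03: day of year = 3
2081-04-21: days before April = 31 + 28 + 31 = 90 (2081 is not a leap year); day of year = 90 + 21 = 111
Same year: 111 - 3 = 108

108 days


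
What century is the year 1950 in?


Century = (year - 1) // 100 + 1
= (1950 - 1) // 100 + 1
= 1949 // 100 + 1
= 19 + 1

20th century


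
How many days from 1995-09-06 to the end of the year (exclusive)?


Day of year: 249 of 365
Remaining = 365 - 249

116 days


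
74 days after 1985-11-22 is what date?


Start: 1985-11-22, add 74 days
November 1985 has 30 days: 30 - 22 = 8 days to November 30 -> 66 left
December 1985 has 31 days -> 35 left
January 1986 has 31 days -> 4 left
February 1986: 4 <= 28 -> lands on February 4

Result: 1986-02-04


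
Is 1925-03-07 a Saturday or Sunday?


Anchor: Jan 1, 1925. With p = 1925 - 1 = 1924: (p + p//4 - p//100 + p//400) mod 7 = (1924 + 481 - 19 + 4) mod 7 = 2390 mod 7 = 3 -> Thursday (Mon=0 ... Sun=6)
Day of year: 66; offset = 65
Weekday index = (3 + 65) mod 7 = 5 -> Saturday
Weekend days: Saturday, Sunday

Yes


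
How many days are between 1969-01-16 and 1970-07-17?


From 1969-01-16 to 1970-07-17
1969-01-16: day of year = 16
1970-07-17: days before July = 31 + 28 + 31 + 30 + 31 + 30 = 181 (1970 is not a leap year); day of year = 181 + 17 = 198
Rest of 1969: 365 - 16 = 349
Total = 349 + 198 = 547

547 days


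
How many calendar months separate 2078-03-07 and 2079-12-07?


From March 2078 to December 2079
1 year * 12 = 12 months, plus 9 months = 21

21 months


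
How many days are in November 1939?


November 1939

30 days


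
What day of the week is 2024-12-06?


Date: December 6, 2024
Anchor: Jan 1, 2024. With p = 2024 - 1 = 2023: (p + p//4 - p//100 + p//400) mod 7 = (2023 + 505 - 20 + 5) mod 7 = 2513 mod 7 = 0 -> Monday (Mon=0 ... Sun=6)
Days before December (Jan-Nov): 335; offset = 335 + 6 - 1 = 340
Weekday index = (0 + 340) mod 7 = 4

Day of the week: Friday


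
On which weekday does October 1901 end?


October 1901 has 31 days
Anchor: Jan 1, 1901. With p = 1901 - 1 = 1900: (p + p//4 - p//100 + p//400) mod 7 = (1900 + 475 - 19 + 4) mod 7 = 2360 mod 7 = 1 -> Tuesday (Mon=0 ... Sun=6)
Days before October (Jan-Sep): 273; October 1 index = (1 + 273) mod 7 = 1 -> Tuesday
Last day offset: 31 - 1 = 30 days
Weekday index = (1 + 30) mod 7 = 3

Thursday, October 31


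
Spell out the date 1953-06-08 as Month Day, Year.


ISO 1953-06-08 parses as year=1953, month=06, day=08
Month 6 -> June

June 8, 1953


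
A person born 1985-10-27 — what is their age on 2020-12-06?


Birth: 1985-10-27
Reference: 2020-12-06
Year difference: 2020 - 1985 = 35

35 years old


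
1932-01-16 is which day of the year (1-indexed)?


Date: January 16, 1932
No months before January
Plus 16 days in January

Day of year: 16


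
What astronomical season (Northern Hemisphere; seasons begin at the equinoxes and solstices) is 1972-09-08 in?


Date: September 8
Astronomical Summer (approx.; exact equinox/solstice day varies by year): June 21 to September 21
September 8 falls within the Summer window

Summer


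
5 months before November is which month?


November is month 11
11 - 5 = 6

June


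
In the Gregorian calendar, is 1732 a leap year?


Gregorian leap year rule: divisible by 4, but not by 100, unless also by 400.
1732 is divisible by 4 but not 100 -> leap year

Yes


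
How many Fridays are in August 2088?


August 2088 has 31 days
Anchor: Jan 1, 2088. With p = 2088 - 1 = 2087: (p + p//4 - p//100 + p//400) mod 7 = (2087 + 521 - 20 + 5) mod 7 = 2593 mod 7 = 3 -> Thursday (Mon=0 ... Sun=6)
Days before August (Jan-Jul): 213; August 1 index = (3 + 213) mod 7 = 6 -> Sunday
First Friday is August 6
Fridays: 6, 13, 20, 27

4 Fridays


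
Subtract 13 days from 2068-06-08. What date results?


Start: 2068-06-08, subtract 13 days
Back 8 days from June 8 reaches May 31, 2068 -> 5 left
May 2068: 31 - 5 = 26 -> lands on May 26

Result: 2068-05-26


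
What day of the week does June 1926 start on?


Target: June 1, 1926
Anchor: Jan 1, 1926. With p = 1926 - 1 = 1925: (p + p//4 - p//100 + p//400) mod 7 = (1925 + 481 - 19 + 4) mod 7 = 2391 mod 7 = 4 -> Friday (Mon=0 ... Sun=6)
Days before June (Jan-May): 151 days
Weekday index = (4 + 151) mod 7 = 1

Tuesday


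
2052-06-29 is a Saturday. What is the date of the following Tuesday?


Current: Saturday
Target: Tuesday
Days ahead: 3

Next Tuesday: 2052-07-02


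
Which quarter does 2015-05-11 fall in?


Month: May (month 5)
Q1: Jan-Mar, Q2: Apr-Jun, Q3: Jul-Sep, Q4: Oct-Dec

Q2


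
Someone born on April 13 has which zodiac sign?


Date: April 13
Conventional tropical zodiac dates: Aries from March 21 onward; Taurus starts April 20
April 13 falls within the Aries range

Aries


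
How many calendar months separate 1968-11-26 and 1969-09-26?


From November 1968 to September 1969
1 year * 12 = 12 months, minus 2 months = 10

10 months


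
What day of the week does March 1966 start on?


Target: March 1, 1966
Anchor: Jan 1, 1966. With p = 1966 - 1 = 1965: (p + p//4 - p//100 + p//400) mod 7 = (1965 + 491 - 19 + 4) mod 7 = 2441 mod 7 = 5 -> Saturday (Mon=0 ... Sun=6)
Days before March (Jan-Feb): 59 days
Weekday index = (5 + 59) mod 7 = 1

Tuesday


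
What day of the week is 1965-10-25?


Date: October 25, 1965
Anchor: Jan 1, 1965. With p = 1965 - 1 = 1964: (p + p//4 - p//100 + p//400) mod 7 = (1964 + 491 - 19 + 4) mod 7 = 2440 mod 7 = 4 -> Friday (Mon=0 ... Sun=6)
Days before October (Jan-Sep): 273; offset = 273 + 25 - 1 = 297
Weekday index = (4 + 297) mod 7 = 0

Day of the week: Monday


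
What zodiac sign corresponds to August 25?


Date: August 25
Conventional tropical zodiac dates: Virgo from August 23 onward; Libra starts September 23
August 25 falls within the Virgo range

Virgo


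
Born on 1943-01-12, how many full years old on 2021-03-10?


Birth: 1943-01-12
Reference: 2021-03-10
Year difference: 2021 - 1943 = 78

78 years old


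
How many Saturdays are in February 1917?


February 1917 has 28 days
Anchor: Jan 1, 1917. With p = 1917 - 1 = 1916: (p + p//4 - p//100 + p//400) mod 7 = (1916 + 479 - 19 + 4) mod 7 = 2380 mod 7 = 0 -> Monday (Mon=0 ... Sun=6)
Days before February (Jan): 31; February 1 index = (0 + 31) mod 7 = 3 -> Thursday
First Saturday is February 3
Saturdays: 3, 10, 17, 24

4 Saturdays


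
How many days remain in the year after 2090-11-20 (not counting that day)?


Day of year: 324 of 365
Remaining = 365 - 324

41 days


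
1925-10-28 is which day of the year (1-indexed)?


Date: October 28, 1925
Days in months 1 through 9: 273
Plus 28 days in October

Day of year: 301


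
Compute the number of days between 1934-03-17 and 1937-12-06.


From 1934-03-17 to 1937-12-06
1934-03-17: days before March = 31 + 28 = 59 (1934 is not a leap year); day of year = 59 + 17 = 76
1937-12-06: days before December = 31 + 28 + 31 + 30 + 31 + 30 + 31 + 31 + 30 + 31 + 30 = 334 (1937 is not a leap year); day of year = 334 + 6 = 340
Rest of 1934: 365 - 76 = 289
Full years 1935 (365), 1936 (366): 731
Total = 289 + 731 + 340 = 1360

1360 days


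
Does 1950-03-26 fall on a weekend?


Anchor: Jan 1, 1950. With p = 1950 - 1 = 1949: (p + p//4 - p//100 + p//400) mod 7 = (1949 + 487 - 19 + 4) mod 7 = 2421 mod 7 = 6 -> Sunday (Mon=0 ... Sun=6)
Day of year: 85; offset = 84
Weekday index = (6 + 84) mod 7 = 6 -> Sunday
Weekend days: Saturday, Sunday

Yes


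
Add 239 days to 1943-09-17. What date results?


Start: 1943-09-17, add 239 days
September 1943 has 30 days: 30 - 17 = 13 days to September 30 -> 226 left
October 1943 has 31 days -> 195 left
November 1943 has 30 days -> 165 left
December 1943 has 31 days -> 134 left
January 1944 has 31 days -> 103 left
February 1944 has 29 days -> 74 left
March 1944 has 31 days -> 43 left
April 1944 has 30 days -> 13 left
May 1944: 13 <= 31 -> lands on May 13

Result: 1944-05-13


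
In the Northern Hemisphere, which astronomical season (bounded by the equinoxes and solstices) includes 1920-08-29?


Date: August 29
Astronomical Summer (approx.; exact equinox/solstice day varies by year): June 21 to September 21
August 29 falls within the Summer window

Summer


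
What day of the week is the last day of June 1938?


June 1938 has 30 days
Anchor: Jan 1, 1938. With p = 1938 - 1 = 1937: (p + p//4 - p//100 + p//400) mod 7 = (1937 + 484 - 19 + 4) mod 7 = 2406 mod 7 = 5 -> Saturday (Mon=0 ... Sun=6)
Days before June (Jan-May): 151; June 1 index = (5 + 151) mod 7 = 2 -> Wednesday
Last day offset: 30 - 1 = 29 days
Weekday index = (2 + 29) mod 7 = 3

Thursday, June 30


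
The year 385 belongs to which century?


Century = (year - 1) // 100 + 1
= (385 - 1) // 100 + 1
= 384 // 100 + 1
= 3 + 1

4th century


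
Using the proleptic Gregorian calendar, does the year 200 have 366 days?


Gregorian leap year rule: divisible by 4, but not by 100, unless also by 400.
200 is divisible by 100 but not 400 -> not a leap year

No


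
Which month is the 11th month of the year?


Month 11 of 12

November


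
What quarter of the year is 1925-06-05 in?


Month: June (month 6)
Q1: Jan-Mar, Q2: Apr-Jun, Q3: Jul-Sep, Q4: Oct-Dec

Q2


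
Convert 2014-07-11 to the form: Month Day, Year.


ISO 2014-07-11 parses as year=2014, month=07, day=11
Month 7 -> July

July 11, 2014


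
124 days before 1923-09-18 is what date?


Start: 1923-09-18, subtract 124 days
Back 18 days from September 18 reaches August 31, 1923 -> 106 left
August 1923 has 31 days -> back to July 31, 1923 -> 75 left
July 1923 has 31 days -> back to June 30, 1923 -> 44 left
June 1923 has 30 days -> back to May 31, 1923 -> 14 left
May 1923: 31 - 14 = 17 -> lands on May 17

Result: 1923-05-17


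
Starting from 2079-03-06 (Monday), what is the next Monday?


Current: Monday
Target: Monday
Days ahead: 7

Next Monday: 2079-03-13


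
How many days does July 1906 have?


July 1906

31 days


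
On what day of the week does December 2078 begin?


Target: December 1, 2078
Anchor: Jan 1, 2078. With p = 2078 - 1 = 2077: (p + p//4 - p//100 + p//400) mod 7 = (2077 + 519 - 20 + 5) mod 7 = 2581 mod 7 = 5 -> Saturday (Mon=0 ... Sun=6)
Days before December (Jan-Nov): 334 days
Weekday index = (5 + 334) mod 7 = 3

Thursday


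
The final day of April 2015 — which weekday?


April 2015 has 30 days
Anchor: Jan 1, 2015. With p = 2015 - 1 = 2014: (p + p//4 - p//100 + p//400) mod 7 = (2014 + 503 - 20 + 5) mod 7 = 2502 mod 7 = 3 -> Thursday (Mon=0 ... Sun=6)
Days before April (Jan-Mar): 90; April 1 index = (3 + 90) mod 7 = 2 -> Wednesday
Last day offset: 30 - 1 = 29 days
Weekday index = (2 + 29) mod 7 = 3

Thursday, April 30


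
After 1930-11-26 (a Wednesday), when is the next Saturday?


Current: Wednesday
Target: Saturday
Days ahead: 3

Next Saturday: 1930-11-29


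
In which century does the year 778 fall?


Century = (year - 1) // 100 + 1
= (778 - 1) // 100 + 1
= 777 // 100 + 1
= 7 + 1

8th century


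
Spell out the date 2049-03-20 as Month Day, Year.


ISO 2049-03-20 parses as year=2049, month=03, day=20
Month 3 -> March

March 20, 2049


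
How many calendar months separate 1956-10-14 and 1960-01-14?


From October 1956 to January 1960
4 years * 12 = 48 months, minus 9 months = 39

39 months


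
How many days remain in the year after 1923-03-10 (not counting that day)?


Day of year: 69 of 365
Remaining = 365 - 69

296 days


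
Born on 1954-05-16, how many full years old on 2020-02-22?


Birth: 1954-05-16
Reference: 2020-02-22
Year difference: 2020 - 1954 = 66
Birthday not yet reached in 2020, subtract 1

65 years old


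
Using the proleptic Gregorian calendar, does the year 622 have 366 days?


Gregorian leap year rule: divisible by 4, but not by 100, unless also by 400.
622 is not divisible by 4 -> not a leap year

No


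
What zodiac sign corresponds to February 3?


Date: February 3
Conventional tropical zodiac dates: Aquarius from January 20 onward; Pisces starts February 19
February 3 falls within the Aquarius range

Aquarius


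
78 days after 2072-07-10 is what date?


Start: 2072-07-10, add 78 days
July 2072 has 31 days: 31 - 10 = 21 days to July 31 -> 57 left
August 2072 has 31 days -> 26 left
September 2072: 26 <= 30 -> lands on September 26

Result: 2072-09-26


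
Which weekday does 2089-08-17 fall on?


Date: August 17, 2089
Anchor: Jan 1, 2089. With p = 2089 - 1 = 2088: (p + p//4 - p//100 + p//400) mod 7 = (2088 + 522 - 20 + 5) mod 7 = 2595 mod 7 = 5 -> Saturday (Mon=0 ... Sun=6)
Days before August (Jan-Jul): 212; offset = 212 + 17 - 1 = 228
Weekday index = (5 + 228) mod 7 = 2

Day of the week: Wednesday


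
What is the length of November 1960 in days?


November 1960

30 days


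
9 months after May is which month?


May is month 5
5 + 9 = 14; wrap: 14 - 12 = 2

February


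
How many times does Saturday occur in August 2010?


August 2010 has 31 days
Anchor: Jan 1, 2010. With p = 2010 - 1 = 2009: (p + p//4 - p//100 + p//400) mod 7 = (2009 + 502 - 20 + 5) mod 7 = 2496 mod 7 = 4 -> Friday (Mon=0 ... Sun=6)
Days before August (Jan-Jul): 212; August 1 index = (4 + 212) mod 7 = 6 -> Sunday
First Saturday is August 7
Saturdays: 7, 14, 21, 28

4 Saturdays


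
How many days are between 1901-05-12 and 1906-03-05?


From 1901-05-12 to 1906-03-05
1901-05-12: days before May = 31 + 28 + 31 + 30 = 120 (1901 is not a leap year); day of year = 120 + 12 = 132
1906-03-05: days before March = 31 + 28 = 59 (1906 is not a leap year); day of year = 59 + 5 = 64
Rest of 1901: 365 - 132 = 233
Full years 1902 (365), 1903 (365), 1904 (366), 1905 (365): 1461
Total = 233 + 1461 + 64 = 1758

1758 days


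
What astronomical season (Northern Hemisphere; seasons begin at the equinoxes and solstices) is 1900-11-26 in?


Date: November 26
Astronomical Autumn (approx.; exact equinox/solstice day varies by year): September 22 to December 20
November 26 falls within the Autumn window

Autumn


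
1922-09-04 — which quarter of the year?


Month: September (month 9)
Q1: Jan-Mar, Q2: Apr-Jun, Q3: Jul-Sep, Q4: Oct-Dec

Q3


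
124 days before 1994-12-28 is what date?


Start: 1994-12-28, subtract 124 days
Back 28 days from December 28 reaches November 30, 1994 -> 96 left
November 1994 has 30 days -> back to October 31, 1994 -> 66 left
October 1994 has 31 days -> back to September 30, 1994 -> 35 left
September 1994 has 30 days -> back to August 31, 1994 -> 5 left
August 1994: 31 - 5 = 26 -> lands on August 26

Result: 1994-08-26


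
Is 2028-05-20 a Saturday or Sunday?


Anchor: Jan 1, 2028. With p = 2028 - 1 = 2027: (p + p//4 - p//100 + p//400) mod 7 = (2027 + 506 - 20 + 5) mod 7 = 2518 mod 7 = 5 -> Saturday (Mon=0 ... Sun=6)
Day of year: 141; offset = 140
Weekday index = (5 + 140) mod 7 = 5 -> Saturday
Weekend days: Saturday, Sunday

Yes


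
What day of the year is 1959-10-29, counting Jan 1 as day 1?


Date: October 29, 1959
Days in months 1 through 9: 273
Plus 29 days in October

Day of year: 302


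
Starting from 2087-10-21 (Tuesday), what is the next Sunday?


Current: Tuesday
Target: Sunday
Days ahead: 5

Next Sunday: 2087-10-26


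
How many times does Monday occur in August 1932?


August 1932 has 31 days
Anchor: Jan 1, 1932. With p = 1932 - 1 = 1931: (p + p//4 - p//100 + p//400) mod 7 = (1931 + 482 - 19 + 4) mod 7 = 2398 mod 7 = 4 -> Friday (Mon=0 ... Sun=6)
Days before August (Jan-Jul): 213; August 1 index = (4 + 213) mod 7 = 0 -> Monday
First Monday is August 1
Mondays: 1, 8, 15, 22, 29

5 Mondays


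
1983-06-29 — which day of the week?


Date: June 29, 1983
Anchor: Jan 1, 1983. With p = 1983 - 1 = 1982: (p + p//4 - p//100 + p//400) mod 7 = (1982 + 495 - 19 + 4) mod 7 = 2462 mod 7 = 5 -> Saturday (Mon=0 ... Sun=6)
Days before June (Jan-May): 151; offset = 151 + 29 - 1 = 179
Weekday index = (5 + 179) mod 7 = 2

Day of the week: Wednesday


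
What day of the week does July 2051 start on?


Target: July 1, 2051
Anchor: Jan 1, 2051. With p = 2051 - 1 = 2050: (p + p//4 - p//100 + p//400) mod 7 = (2050 + 512 - 20 + 5) mod 7 = 2547 mod 7 = 6 -> Sunday (Mon=0 ... Sun=6)
Days before July (Jan-Jun): 181 days
Weekday index = (6 + 181) mod 7 = 5

Saturday


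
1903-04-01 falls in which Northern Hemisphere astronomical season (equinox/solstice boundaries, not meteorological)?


Date: April 1
Astronomical Spring (approx.; exact equinox/solstice day varies by year): March 20 to June 20
April 1 falls within the Spring window

Spring


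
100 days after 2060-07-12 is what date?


Start: 2060-07-12, add 100 days
July 2060 has 31 days: 31 - 12 = 19 days to July 31 -> 81 left
August 2060 has 31 days -> 50 left
September 2060 has 30 days -> 20 left
October 2060: 20 <= 31 -> lands on October 20

Result: 2060-10-20


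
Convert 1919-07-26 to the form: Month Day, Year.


ISO 1919-07-26 parses as year=1919, month=07, day=26
Month 7 -> July

July 26, 1919


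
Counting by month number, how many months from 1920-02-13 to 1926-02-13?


From February 1920 to February 1926
6 years * 12 = 72 months = 72

72 months


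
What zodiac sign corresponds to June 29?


Date: June 29
Conventional tropical zodiac dates: Cancer from June 21 onward; Leo starts July 23
June 29 falls within the Cancer range

Cancer


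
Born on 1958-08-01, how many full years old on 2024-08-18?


Birth: 1958-08-01
Reference: 2024-08-18
Year difference: 2024 - 1958 = 66

66 years old


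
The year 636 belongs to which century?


Century = (year - 1) // 100 + 1
= (636 - 1) // 100 + 1
= 635 // 100 + 1
= 6 + 1

7th century


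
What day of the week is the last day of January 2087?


January 2087 has 31 days
Anchor: Jan 1, 2087. With p = 2087 - 1 = 2086: (p + p//4 - p//100 + p//400) mod 7 = (2086 + 521 - 20 + 5) mod 7 = 2592 mod 7 = 2 -> Wednesday (Mon=0 ... Sun=6)
January 1 is the anchor itself -> Wednesday
Last day offset: 31 - 1 = 30 days
Weekday index = (2 + 30) mod 7 = 4

Friday, January 31


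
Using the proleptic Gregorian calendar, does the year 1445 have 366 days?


Gregorian leap year rule: divisible by 4, but not by 100, unless also by 400.
1445 is not divisible by 4 -> not a leap year

No


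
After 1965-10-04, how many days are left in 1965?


Day of year: 277 of 365
Remaining = 365 - 277

88 days


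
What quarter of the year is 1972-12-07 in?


Month: December (month 12)
Q1: Jan-Mar, Q2: Apr-Jun, Q3: Jul-Sep, Q4: Oct-Dec

Q4


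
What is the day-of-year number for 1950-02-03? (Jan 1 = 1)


Date: February 3, 1950
Days in months 1 through 1: 31
Plus 3 days in February

Day of year: 34


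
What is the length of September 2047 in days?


September 2047

30 days


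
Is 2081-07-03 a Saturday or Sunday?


Anchor: Jan 1, 2081. With p = 2081 - 1 = 2080: (p + p//4 - p//100 + p//400) mod 7 = (2080 + 520 - 20 + 5) mod 7 = 2585 mod 7 = 2 -> Wednesday (Mon=0 ... Sun=6)
Day of year: 184; offset = 183
Weekday index = (2 + 183) mod 7 = 3 -> Thursday
Weekend days: Saturday, Sunday

No


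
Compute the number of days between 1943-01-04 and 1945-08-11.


From 1943-01-04 to 1945-08-11
1943-01-04: day of year = 4
1945-08-11: days before August = 31 + 28 + 31 + 30 + 31 + 30 + 31 = 212 (1945 is not a leap year); day of year = 212 + 11 = 223
Rest of 1943: 365 - 4 = 361
Full years 1944 (366): 366
Total = 361 + 366 + 223 = 950

950 days


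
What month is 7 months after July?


July is month 7
7 + 7 = 14; wrap: 14 - 12 = 2

February


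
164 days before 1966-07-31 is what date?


Start: 1966-07-31, subtract 164 days
Back 31 days from July 31 reaches June 30, 1966 -> 133 left
June 1966 has 30 days -> back to May 31, 1966 -> 103 left
May 1966 has 31 days -> back to April 30, 1966 -> 72 left
April 1966 has 30 days -> back to March 31, 1966 -> 42 left
March 1966 has 31 days -> back to February 28, 1966 -> 11 left
February 1966: 28 - 11 = 17 -> lands on February 17

Result: 1966-02-17


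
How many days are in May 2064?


May 2064

31 days


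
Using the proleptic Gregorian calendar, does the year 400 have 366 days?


Gregorian leap year rule: divisible by 4, but not by 100, unless also by 400.
400 is divisible by 400 -> leap year

Yes


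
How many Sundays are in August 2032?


August 2032 has 31 days
Anchor: Jan 1, 2032. With p = 2032 - 1 = 2031: (p + p//4 - p//100 + p//400) mod 7 = (2031 + 507 - 20 + 5) mod 7 = 2523 mod 7 = 3 -> Thursday (Mon=0 ... Sun=6)
Days before August (Jan-Jul): 213; August 1 index = (3 + 213) mod 7 = 6 -> Sunday
First Sunday is August 1
Sundays: 1, 8, 15, 22, 29

5 Sundays


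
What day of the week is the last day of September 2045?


September 2045 has 30 days
Anchor: Jan 1, 2045. With p = 2045 - 1 = 2044: (p + p//4 - p//100 + p//400) mod 7 = (2044 + 511 - 20 + 5) mod 7 = 2540 mod 7 = 6 -> Sunday (Mon=0 ... Sun=6)
Days before September (Jan-Aug): 243; September 1 index = (6 + 243) mod 7 = 4 -> Friday
Last day offset: 30 - 1 = 29 days
Weekday index = (4 + 29) mod 7 = 5

Saturday, September 30


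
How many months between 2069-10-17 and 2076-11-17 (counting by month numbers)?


From October 2069 to November 2076
7 years * 12 = 84 months, plus 1 month = 85

85 months


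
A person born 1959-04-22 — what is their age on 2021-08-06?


Birth: 1959-04-22
Reference: 2021-08-06
Year difference: 2021 - 1959 = 62

62 years old


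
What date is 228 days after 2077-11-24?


Start: 2077-11-24, add 228 days
November 2077 has 30 days: 30 - 24 = 6 days to November 30 -> 222 left
December 2077 has 31 days -> 191 left
January 2078 has 31 days -> 160 left
February 2078 has 28 days -> 132 left
March 2078 has 31 days -> 101 left
April 2078 has 30 days -> 71 left
May 2078 has 31 days -> 40 left
June 2078 has 30 days -> 10 left
July 2078: 10 <= 31 -> lands on July 10

Result: 2078-07-10


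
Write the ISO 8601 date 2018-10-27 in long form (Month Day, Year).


ISO 2018-10-27 parses as year=2018, month=10, day=27
Month 10 -> October

October 27, 2018


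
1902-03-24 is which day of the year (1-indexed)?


Date: March 24, 1902
Days in months 1 through 2: 59
Plus 24 days in March

Day of year: 83


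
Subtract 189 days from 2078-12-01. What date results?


Start: 2078-12-01, subtract 189 days
Back 1 day from December 1 reaches November 30, 2078 -> 188 left
November 2078 has 30 days -> back to October 31, 2078 -> 158 left
October 2078 has 31 days -> back to September 30, 2078 -> 127 left
September 2078 has 30 days -> back to August 31, 2078 -> 97 left
August 2078 has 31 days -> back to July 31, 2078 -> 66 left
July 2078 has 31 days -> back to June 30, 2078 -> 35 left
June 2078 has 30 days -> back to May 31, 2078 -> 5 left
May 2078: 31 - 5 = 26 -> lands on May 26

Result: 2078-05-26


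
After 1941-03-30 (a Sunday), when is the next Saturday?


Current: Sunday
Target: Saturday
Days ahead: 6

Next Saturday: 1941-04-05


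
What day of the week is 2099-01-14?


Date: January 14, 2099
Anchor: Jan 1, 2099. With p = 2099 - 1 = 2098: (p + p//4 - p//100 + p//400) mod 7 = (2098 + 524 - 20 + 5) mod 7 = 2607 mod 7 = 3 -> Thursday (Mon=0 ... Sun=6)
Days into year = 14 - 1 = 13
Weekday index = (3 + 13) mod 7 = 2

Day of the week: Wednesday


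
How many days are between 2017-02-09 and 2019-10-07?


From 2017-02-09 to 2019-10-07
2017-02-09: days before February = 31; day of year = 31 + 9 = 40
2019-10-07: days before October = 31 + 28 + 31 + 30 + 31 + 30 + 31 + 31 + 30 = 273 (2019 is not a leap year); day of year = 273 + 7 = 280
Rest of 2017: 365 - 40 = 325
Full years 2018 (365): 365
Total = 325 + 365 + 280 = 970

970 days


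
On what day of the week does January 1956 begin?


Target: January 1, 1956
Anchor: Jan 1, 1956. With p = 1956 - 1 = 1955: (p + p//4 - p//100 + p//400) mod 7 = (1955 + 488 - 19 + 4) mod 7 = 2428 mod 7 = 6 -> Sunday (Mon=0 ... Sun=6)
Offset from anchor: 0 days
Weekday index = (6 + 0) mod 7 = 6

Sunday


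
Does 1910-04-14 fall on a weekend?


Anchor: Jan 1, 1910. With p = 1910 - 1 = 1909: (p + p//4 - p//100 + p//400) mod 7 = (1909 + 477 - 19 + 4) mod 7 = 2371 mod 7 = 5 -> Saturday (Mon=0 ... Sun=6)
Day of year: 104; offset = 103
Weekday index = (5 + 103) mod 7 = 3 -> Thursday
Weekend days: Saturday, Sunday

No


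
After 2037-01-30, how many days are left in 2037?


Day of year: 30 of 365
Remaining = 365 - 30

335 days


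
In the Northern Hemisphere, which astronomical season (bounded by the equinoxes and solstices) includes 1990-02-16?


Date: February 16
Astronomical Winter (approx.; exact equinox/solstice day varies by year): December 21 to March 19
February 16 falls within the Winter window

Winter


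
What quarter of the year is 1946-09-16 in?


Month: September (month 9)
Q1: Jan-Mar, Q2: Apr-Jun, Q3: Jul-Sep, Q4: Oct-Dec

Q3


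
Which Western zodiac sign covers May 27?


Date: May 27
Conventional tropical zodiac dates: Gemini from May 21 onward; Cancer starts June 21
May 27 falls within the Gemini range

Gemini


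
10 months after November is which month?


November is month 11
11 + 10 = 21; wrap: 21 - 12 = 9

September


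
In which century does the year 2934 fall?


Century = (year - 1) // 100 + 1
= (2934 - 1) // 100 + 1
= 2933 // 100 + 1
= 29 + 1

30th century


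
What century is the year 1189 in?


Century = (year - 1) // 100 + 1
= (1189 - 1) // 100 + 1
= 1188 // 100 + 1
= 11 + 1

12th century


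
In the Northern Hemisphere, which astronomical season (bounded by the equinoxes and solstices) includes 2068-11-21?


Date: November 21
Astronomical Autumn (approx.; exact equinox/solstice day varies by year): September 22 to December 20
November 21 falls within the Autumn window

Autumn


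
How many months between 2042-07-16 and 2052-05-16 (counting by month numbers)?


From July 2042 to May 2052
10 years * 12 = 120 months, minus 2 months = 118

118 months


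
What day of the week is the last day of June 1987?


June 1987 has 30 days
Anchor: Jan 1, 1987. With p = 1987 - 1 = 1986: (p + p//4 - p//100 + p//400) mod 7 = (1986 + 496 - 19 + 4) mod 7 = 2467 mod 7 = 3 -> Thursday (Mon=0 ... Sun=6)
Days before June (Jan-May): 151; June 1 index = (3 + 151) mod 7 = 0 -> Monday
Last day offset: 30 - 1 = 29 days
Weekday index = (0 + 29) mod 7 = 1

Tuesday, June 30


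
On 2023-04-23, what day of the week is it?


Date: April 23, 2023
Anchor: Jan 1, 2023. With p = 2023 - 1 = 2022: (p + p//4 - p//100 + p//400) mod 7 = (2022 + 505 - 20 + 5) mod 7 = 2512 mod 7 = 6 -> Sunday (Mon=0 ... Sun=6)
Days before April (Jan-Mar): 90; offset = 90 + 23 - 1 = 112
Weekday index = (6 + 112) mod 7 = 6

Day of the week: Sunday


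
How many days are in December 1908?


December 1908

31 days


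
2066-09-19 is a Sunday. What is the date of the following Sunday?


Current: Sunday
Target: Sunday
Days ahead: 7

Next Sunday: 2066-09-26


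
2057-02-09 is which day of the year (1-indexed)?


Date: February 9, 2057
Days in months 1 through 1: 31
Plus 9 days in February

Day of year: 40


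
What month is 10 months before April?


April is month 4
4 - 10 = -6; wrap: -6 + 12 = 6

June


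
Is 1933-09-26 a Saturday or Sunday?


Anchor: Jan 1, 1933. With p = 1933 - 1 = 1932: (p + p//4 - p//100 + p//400) mod 7 = (1932 + 483 - 19 + 4) mod 7 = 2400 mod 7 = 6 -> Sunday (Mon=0 ... Sun=6)
Day of year: 269; offset = 268
Weekday index = (6 + 268) mod 7 = 1 -> Tuesday
Weekend days: Saturday, Sunday

No


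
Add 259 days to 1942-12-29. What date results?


Start: 1942-12-29, add 259 days
December 1942 has 31 days: 31 - 29 = 2 days to December 31 -> 257 left
January 1943 has 31 days -> 226 left
February 1943 has 28 days -> 198 left
March 1943 has 31 days -> 167 left
April 1943 has 30 days -> 137 left
May 1943 has 31 days -> 106 left
June 1943 has 30 days -> 76 left
July 1943 has 31 days -> 45 left
August 1943 has 31 days -> 14 left
September 1943: 14 <= 30 -> lands on September 14

Result: 1943-09-14


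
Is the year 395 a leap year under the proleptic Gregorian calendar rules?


Gregorian leap year rule: divisible by 4, but not by 100, unless also by 400.
395 is not divisible by 4 -> not a leap year

No


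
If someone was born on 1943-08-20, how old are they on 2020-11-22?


Birth: 1943-08-20
Reference: 2020-11-22
Year difference: 2020 - 1943 = 77

77 years old


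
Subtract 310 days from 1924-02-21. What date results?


Start: 1924-02-21, subtract 310 days
Back 21 days from February 21 reaches January 31, 1924 -> 289 left
January 1924 has 31 days -> back to December 31, 1923 -> 258 left
December 1923 has 31 days -> back to November 30, 1923 -> 227 left
November 1923 has 30 days -> back to October 31, 1923 -> 197 left
October 1923 has 31 days -> back to September 30, 1923 -> 166 left
September 1923 has 30 days -> back to August 31, 1923 -> 136 left
August 1923 has 31 days -> back to July 31, 1923 -> 105 left
July 1923 has 31 days -> back to June 30, 1923 -> 74 left
June 1923 has 30 days -> back to May 31, 1923 -> 44 left
May 1923 has 31 days -> back to April 30, 1923 -> 13 left
April 1923: 30 - 13 = 17 -> lands on April 17

Result: 1923-04-17
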